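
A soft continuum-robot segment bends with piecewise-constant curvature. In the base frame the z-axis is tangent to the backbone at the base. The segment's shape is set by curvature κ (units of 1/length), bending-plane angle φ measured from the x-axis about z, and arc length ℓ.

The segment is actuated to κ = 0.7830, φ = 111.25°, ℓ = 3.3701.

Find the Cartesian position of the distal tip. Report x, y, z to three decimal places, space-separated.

-0.868 2.233 0.615

θ = κ·ℓ = 0.7830 × 3.3701 = 2.63879 rad
ρ = (1 − cos θ)/κ = (1 − -0.87623)/0.7830 = 2.39621
z = sin θ / κ = 0.48188/0.7830 = 0.61543
x = ρ cos φ = 2.39621 × cos(111.25°) = -0.86848
y = ρ sin φ = 2.39621 × sin(111.25°) = 2.23329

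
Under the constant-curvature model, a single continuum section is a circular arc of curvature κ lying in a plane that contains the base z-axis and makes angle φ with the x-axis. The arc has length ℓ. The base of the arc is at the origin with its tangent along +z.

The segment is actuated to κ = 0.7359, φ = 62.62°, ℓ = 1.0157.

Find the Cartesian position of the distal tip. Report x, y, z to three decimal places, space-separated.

θ = κ·ℓ = 0.7359 × 1.0157 = 0.74745 rad
ρ = (1 − cos θ)/κ = (1 − 0.73342)/0.7359 = 0.36225
z = sin θ / κ = 0.67977/0.7359 = 0.92373
x = ρ cos φ = 0.36225 × cos(62.62°) = 0.16659
y = ρ sin φ = 0.36225 × sin(62.62°) = 0.32167

0.167 0.322 0.924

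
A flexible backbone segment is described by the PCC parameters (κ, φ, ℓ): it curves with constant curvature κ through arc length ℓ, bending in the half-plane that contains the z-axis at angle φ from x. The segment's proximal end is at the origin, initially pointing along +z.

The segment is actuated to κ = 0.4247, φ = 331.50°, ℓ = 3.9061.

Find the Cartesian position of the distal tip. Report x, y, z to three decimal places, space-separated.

2.251 -1.222 2.345

θ = κ·ℓ = 0.4247 × 3.9061 = 1.65892 rad
ρ = (1 − cos θ)/κ = (1 − -0.08801)/0.4247 = 2.56183
z = sin θ / κ = 0.99612/0.4247 = 2.34547
x = ρ cos φ = 2.56183 × cos(331.50°) = 2.25138
y = ρ sin φ = 2.56183 × sin(331.50°) = -1.22240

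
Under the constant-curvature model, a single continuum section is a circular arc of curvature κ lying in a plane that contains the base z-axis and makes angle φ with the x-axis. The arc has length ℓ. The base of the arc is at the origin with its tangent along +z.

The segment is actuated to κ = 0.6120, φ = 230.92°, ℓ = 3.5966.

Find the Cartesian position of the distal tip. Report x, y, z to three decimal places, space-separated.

θ = κ·ℓ = 0.6120 × 3.5966 = 2.20112 rad
ρ = (1 − cos θ)/κ = (1 − -0.58941)/0.6120 = 2.59707
z = sin θ / κ = 0.80784/0.6120 = 1.32000
x = ρ cos φ = 2.59707 × cos(230.92°) = -1.63720
y = ρ sin φ = 2.59707 × sin(230.92°) = -2.01602

-1.637 -2.016 1.320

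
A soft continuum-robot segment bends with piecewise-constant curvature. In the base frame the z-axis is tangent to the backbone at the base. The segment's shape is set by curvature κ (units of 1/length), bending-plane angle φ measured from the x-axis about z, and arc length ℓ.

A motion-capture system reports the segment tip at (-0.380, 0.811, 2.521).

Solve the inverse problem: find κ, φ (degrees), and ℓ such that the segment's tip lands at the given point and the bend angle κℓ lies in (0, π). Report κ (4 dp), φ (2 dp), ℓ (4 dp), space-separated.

0.2503 115.11 2.7280

ρ = √(x²+y²) = √(-0.380² + 0.811²) = 0.89561
φ = atan2(y, x) mod 360° = atan2(0.811, -0.380) = 115.1058°
|p|² = ρ² + z² = 0.89561² + 2.521² = 7.15756
κ = 2ρ / |p|² = 2×0.89561 / 7.15756 = 0.25026
θ = 2·atan2(ρ, z) = 2·atan2(0.89561, 2.521) = 0.68271 rad
ℓ = θ/κ = 0.68271/0.25026 = 2.72803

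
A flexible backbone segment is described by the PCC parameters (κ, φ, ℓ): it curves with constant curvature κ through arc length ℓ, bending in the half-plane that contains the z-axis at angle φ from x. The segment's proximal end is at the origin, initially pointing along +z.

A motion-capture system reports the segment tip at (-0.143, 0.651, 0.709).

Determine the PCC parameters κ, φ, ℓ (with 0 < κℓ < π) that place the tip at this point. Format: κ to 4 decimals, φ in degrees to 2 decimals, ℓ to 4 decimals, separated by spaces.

ρ = √(x²+y²) = √(-0.143² + 0.651²) = 0.66652
φ = atan2(y, x) mod 360° = atan2(0.651, -0.143) = 102.3889°
|p|² = ρ² + z² = 0.66652² + 0.709² = 0.94693
κ = 2ρ / |p|² = 2×0.66652 / 0.94693 = 1.40775
θ = 2·atan2(ρ, z) = 2·atan2(0.66652, 0.709) = 1.50905 rad
ℓ = θ/κ = 1.50905/1.40775 = 1.07196

1.4077 102.39 1.0720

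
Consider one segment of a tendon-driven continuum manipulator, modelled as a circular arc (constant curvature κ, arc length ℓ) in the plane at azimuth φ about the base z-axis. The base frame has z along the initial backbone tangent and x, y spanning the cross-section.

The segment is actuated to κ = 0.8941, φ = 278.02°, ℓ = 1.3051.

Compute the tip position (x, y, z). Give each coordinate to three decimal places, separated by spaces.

θ = κ·ℓ = 0.8941 × 1.3051 = 1.16689 rad
ρ = (1 − cos θ)/κ = (1 − 0.39301)/0.8941 = 0.67888
z = sin θ / κ = 0.91953/0.8941 = 1.02845
x = ρ cos φ = 0.67888 × cos(278.02°) = 0.09472
y = ρ sin φ = 0.67888 × sin(278.02°) = -0.67224

0.095 -0.672 1.028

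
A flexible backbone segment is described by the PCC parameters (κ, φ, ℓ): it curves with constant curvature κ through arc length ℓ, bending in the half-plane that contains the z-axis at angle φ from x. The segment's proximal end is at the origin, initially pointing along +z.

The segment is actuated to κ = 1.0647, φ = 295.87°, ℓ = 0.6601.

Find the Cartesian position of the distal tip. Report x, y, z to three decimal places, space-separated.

0.097 -0.200 0.607

θ = κ·ℓ = 1.0647 × 0.6601 = 0.70281 rad
ρ = (1 − cos θ)/κ = (1 − 0.76303)/1.0647 = 0.22257
z = sin θ / κ = 0.64636/1.0647 = 0.60708
x = ρ cos φ = 0.22257 × cos(295.87°) = 0.09711
y = ρ sin φ = 0.22257 × sin(295.87°) = -0.20027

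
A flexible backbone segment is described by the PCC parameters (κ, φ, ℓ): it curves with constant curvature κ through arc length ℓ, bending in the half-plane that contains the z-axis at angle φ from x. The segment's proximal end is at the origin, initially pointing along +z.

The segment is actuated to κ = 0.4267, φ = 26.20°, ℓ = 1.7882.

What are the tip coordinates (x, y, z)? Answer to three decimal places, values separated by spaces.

θ = κ·ℓ = 0.4267 × 1.7882 = 0.76302 rad
ρ = (1 − cos θ)/κ = (1 − 0.72275)/0.4267 = 0.64976
z = sin θ / κ = 0.69111/0.4267 = 1.61966
x = ρ cos φ = 0.64976 × cos(26.20°) = 0.58300
y = ρ sin φ = 0.64976 × sin(26.20°) = 0.28687

0.583 0.287 1.620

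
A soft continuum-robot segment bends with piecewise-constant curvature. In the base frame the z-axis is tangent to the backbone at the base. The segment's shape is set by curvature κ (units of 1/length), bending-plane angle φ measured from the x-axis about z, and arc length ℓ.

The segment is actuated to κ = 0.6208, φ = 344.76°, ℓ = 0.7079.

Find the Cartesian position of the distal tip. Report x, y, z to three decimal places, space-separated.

θ = κ·ℓ = 0.6208 × 0.7079 = 0.43946 rad
ρ = (1 − cos θ)/κ = (1 − 0.90498)/0.6208 = 0.15306
z = sin θ / κ = 0.42545/0.6208 = 0.68533
x = ρ cos φ = 0.15306 × cos(344.76°) = 0.14768
y = ρ sin φ = 0.15306 × sin(344.76°) = -0.04023

0.148 -0.040 0.685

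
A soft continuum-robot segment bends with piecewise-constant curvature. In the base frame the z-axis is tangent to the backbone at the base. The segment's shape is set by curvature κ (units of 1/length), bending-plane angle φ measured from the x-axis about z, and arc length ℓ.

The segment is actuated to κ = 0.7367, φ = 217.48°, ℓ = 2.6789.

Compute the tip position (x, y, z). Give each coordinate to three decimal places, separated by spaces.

θ = κ·ℓ = 0.7367 × 2.6789 = 1.97355 rad
ρ = (1 − cos θ)/κ = (1 − -0.39195)/0.7367 = 1.88944
z = sin θ / κ = 0.91999/0.7367 = 1.24879
x = ρ cos φ = 1.88944 × cos(217.48°) = -1.49939
y = ρ sin φ = 1.88944 × sin(217.48°) = -1.14969

-1.499 -1.150 1.249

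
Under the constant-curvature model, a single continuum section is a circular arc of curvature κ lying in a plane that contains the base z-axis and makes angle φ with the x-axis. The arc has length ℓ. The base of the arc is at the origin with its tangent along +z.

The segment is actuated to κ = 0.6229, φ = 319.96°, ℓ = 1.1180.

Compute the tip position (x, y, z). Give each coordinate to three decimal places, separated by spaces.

θ = κ·ℓ = 0.6229 × 1.1180 = 0.69640 rad
ρ = (1 − cos θ)/κ = (1 − 0.76715)/0.6229 = 0.37381
z = sin θ / κ = 0.64146/0.6229 = 1.02980
x = ρ cos φ = 0.37381 × cos(319.96°) = 0.28619
y = ρ sin φ = 0.37381 × sin(319.96°) = -0.24048

0.286 -0.240 1.030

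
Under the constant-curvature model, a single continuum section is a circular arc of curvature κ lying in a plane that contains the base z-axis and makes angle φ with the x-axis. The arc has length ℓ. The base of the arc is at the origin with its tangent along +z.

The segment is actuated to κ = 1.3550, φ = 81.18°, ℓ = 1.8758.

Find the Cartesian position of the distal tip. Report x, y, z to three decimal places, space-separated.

θ = κ·ℓ = 1.3550 × 1.8758 = 2.54171 rad
ρ = (1 − cos θ)/κ = (1 − -0.82540)/1.3550 = 1.34716
z = sin θ / κ = 0.56455/1.3550 = 0.41664
x = ρ cos φ = 1.34716 × cos(81.18°) = 0.20656
y = ρ sin φ = 1.34716 × sin(81.18°) = 1.33123

0.207 1.331 0.417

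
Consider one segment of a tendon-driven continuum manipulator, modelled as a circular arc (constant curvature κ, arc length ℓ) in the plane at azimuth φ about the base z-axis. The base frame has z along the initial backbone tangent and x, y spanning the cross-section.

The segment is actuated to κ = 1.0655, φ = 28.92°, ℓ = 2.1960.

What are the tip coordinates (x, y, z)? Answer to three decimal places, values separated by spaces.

1.393 0.769 0.674

θ = κ·ℓ = 1.0655 × 2.1960 = 2.33984 rad
ρ = (1 − cos θ)/κ = (1 − -0.69545)/1.0655 = 1.59122
z = sin θ / κ = 0.71858/1.0655 = 0.67440
x = ρ cos φ = 1.59122 × cos(28.92°) = 1.39279
y = ρ sin φ = 1.59122 × sin(28.92°) = 0.76950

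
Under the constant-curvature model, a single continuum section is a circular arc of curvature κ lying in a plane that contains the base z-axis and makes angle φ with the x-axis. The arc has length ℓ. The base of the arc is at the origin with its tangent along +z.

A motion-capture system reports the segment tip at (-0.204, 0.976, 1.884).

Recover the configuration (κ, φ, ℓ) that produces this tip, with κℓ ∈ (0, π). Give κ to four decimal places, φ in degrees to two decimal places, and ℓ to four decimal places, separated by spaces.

ρ = √(x²+y²) = √(-0.204² + 0.976²) = 0.99709
φ = atan2(y, x) mod 360° = atan2(0.976, -0.204) = 101.8058°
|p|² = ρ² + z² = 0.99709² + 1.884² = 4.54365
κ = 2ρ / |p|² = 2×0.99709 / 4.54365 = 0.43889
θ = 2·atan2(ρ, z) = 2·atan2(0.99709, 1.884) = 0.97353 rad
ℓ = θ/κ = 0.97353/0.43889 = 2.21815

0.4389 101.81 2.2181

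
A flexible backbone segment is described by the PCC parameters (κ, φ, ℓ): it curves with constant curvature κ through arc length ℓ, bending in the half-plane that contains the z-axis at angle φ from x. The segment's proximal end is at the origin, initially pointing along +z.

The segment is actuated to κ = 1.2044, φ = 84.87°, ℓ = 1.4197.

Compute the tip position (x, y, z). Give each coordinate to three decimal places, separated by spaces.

θ = κ·ℓ = 1.2044 × 1.4197 = 1.70989 rad
ρ = (1 − cos θ)/κ = (1 − -0.13864)/1.2044 = 0.94540
z = sin θ / κ = 0.99034/1.2044 = 0.82227
x = ρ cos φ = 0.94540 × cos(84.87°) = 0.08453
y = ρ sin φ = 0.94540 × sin(84.87°) = 0.94162

0.085 0.942 0.822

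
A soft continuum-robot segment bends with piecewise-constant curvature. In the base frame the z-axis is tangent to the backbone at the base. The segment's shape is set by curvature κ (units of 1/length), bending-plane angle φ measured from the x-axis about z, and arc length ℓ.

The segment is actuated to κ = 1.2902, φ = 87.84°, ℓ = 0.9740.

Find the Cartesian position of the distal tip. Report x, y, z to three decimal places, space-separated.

θ = κ·ℓ = 1.2902 × 0.9740 = 1.25665 rad
ρ = (1 − cos θ)/κ = (1 − 0.30900)/1.2902 = 0.53558
z = sin θ / κ = 0.95106/1.2902 = 0.73714
x = ρ cos φ = 0.53558 × cos(87.84°) = 0.02019
y = ρ sin φ = 0.53558 × sin(87.84°) = 0.53520

0.020 0.535 0.737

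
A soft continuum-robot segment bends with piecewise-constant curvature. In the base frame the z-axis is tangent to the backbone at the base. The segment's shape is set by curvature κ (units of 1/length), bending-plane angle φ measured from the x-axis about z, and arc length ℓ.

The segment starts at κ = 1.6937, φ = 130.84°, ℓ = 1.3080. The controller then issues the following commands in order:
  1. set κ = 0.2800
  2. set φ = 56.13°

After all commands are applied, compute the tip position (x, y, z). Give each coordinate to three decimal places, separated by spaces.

initial: κ=1.6937, φ=130.84°, ℓ=1.3080
cmd 1: set κ=0.2800 → (κ,φ,ℓ)=(0.2800,130.84°,1.3080) → tip=(-0.1549,0.1792,1.2790)
cmd 2: set φ=56.13° → (κ,φ,ℓ)=(0.2800,56.13°,1.3080) → tip=(0.1320,0.1967,1.2790)

0.132 0.197 1.279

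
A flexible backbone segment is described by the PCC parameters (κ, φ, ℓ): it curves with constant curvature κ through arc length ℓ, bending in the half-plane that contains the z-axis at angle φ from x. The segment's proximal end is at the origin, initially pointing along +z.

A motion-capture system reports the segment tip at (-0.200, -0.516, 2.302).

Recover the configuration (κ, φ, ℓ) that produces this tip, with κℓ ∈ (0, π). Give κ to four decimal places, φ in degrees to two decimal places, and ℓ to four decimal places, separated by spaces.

ρ = √(x²+y²) = √(-0.200² + -0.516²) = 0.55340
φ = atan2(y, x) mod 360° = atan2(-0.516, -0.200) = 248.8138°
|p|² = ρ² + z² = 0.55340² + 2.302² = 5.60546
κ = 2ρ / |p|² = 2×0.55340 / 5.60546 = 0.19745
θ = 2·atan2(ρ, z) = 2·atan2(0.55340, 2.302) = 0.47185 rad
ℓ = θ/κ = 0.47185/0.19745 = 2.38969

0.1975 248.81 2.3897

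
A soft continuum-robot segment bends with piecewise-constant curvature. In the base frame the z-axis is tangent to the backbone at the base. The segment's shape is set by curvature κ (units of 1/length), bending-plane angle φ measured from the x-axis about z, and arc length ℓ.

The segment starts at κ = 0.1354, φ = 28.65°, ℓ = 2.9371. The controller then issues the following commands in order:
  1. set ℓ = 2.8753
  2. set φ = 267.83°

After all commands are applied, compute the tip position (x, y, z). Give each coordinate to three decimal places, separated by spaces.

-0.021 -0.552 2.803

initial: κ=0.1354, φ=28.65°, ℓ=2.9371
cmd 1: set ℓ=2.8753 → (κ,φ,ℓ)=(0.1354,28.65°,2.8753) → tip=(0.4850,0.2650,2.8032)
cmd 2: set φ=267.83° → (κ,φ,ℓ)=(0.1354,267.83°,2.8753) → tip=(-0.0209,-0.5523,2.8032)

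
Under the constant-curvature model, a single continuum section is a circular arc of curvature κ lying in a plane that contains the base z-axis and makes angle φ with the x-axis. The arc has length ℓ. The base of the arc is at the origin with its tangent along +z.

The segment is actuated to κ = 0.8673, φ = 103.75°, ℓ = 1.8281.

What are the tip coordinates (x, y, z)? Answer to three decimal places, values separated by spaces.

-0.278 1.136 1.153

θ = κ·ℓ = 0.8673 × 1.8281 = 1.58551 rad
ρ = (1 − cos θ)/κ = (1 − -0.01471)/0.8673 = 1.16997
z = sin θ / κ = 0.99989/0.8673 = 1.15288
x = ρ cos φ = 1.16997 × cos(103.75°) = -0.27809
y = ρ sin φ = 1.16997 × sin(103.75°) = 1.13644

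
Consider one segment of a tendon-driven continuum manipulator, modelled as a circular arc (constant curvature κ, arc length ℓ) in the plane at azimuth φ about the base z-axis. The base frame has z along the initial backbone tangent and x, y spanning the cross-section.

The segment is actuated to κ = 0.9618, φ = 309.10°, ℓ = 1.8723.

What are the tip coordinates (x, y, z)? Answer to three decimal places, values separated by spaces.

0.805 -0.991 1.012

θ = κ·ℓ = 0.9618 × 1.8723 = 1.80078 rad
ρ = (1 − cos θ)/κ = (1 − -0.22796)/0.9618 = 1.27673
z = sin θ / κ = 0.97367/0.9618 = 1.01234
x = ρ cos φ = 1.27673 × cos(309.10°) = 0.80520
y = ρ sin φ = 1.27673 × sin(309.10°) = -0.99080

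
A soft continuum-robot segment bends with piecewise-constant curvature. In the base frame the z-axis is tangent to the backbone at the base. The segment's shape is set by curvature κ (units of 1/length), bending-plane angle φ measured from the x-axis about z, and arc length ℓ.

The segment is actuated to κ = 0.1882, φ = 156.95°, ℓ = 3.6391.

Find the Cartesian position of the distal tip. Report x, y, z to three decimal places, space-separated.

-1.103 0.469 3.361

θ = κ·ℓ = 0.1882 × 3.6391 = 0.68488 rad
ρ = (1 − cos θ)/κ = (1 − 0.77450)/0.1882 = 1.19822
z = sin θ / κ = 0.63258/0.1882 = 3.36121
x = ρ cos φ = 1.19822 × cos(156.95°) = -1.10255
y = ρ sin φ = 1.19822 × sin(156.95°) = 0.46914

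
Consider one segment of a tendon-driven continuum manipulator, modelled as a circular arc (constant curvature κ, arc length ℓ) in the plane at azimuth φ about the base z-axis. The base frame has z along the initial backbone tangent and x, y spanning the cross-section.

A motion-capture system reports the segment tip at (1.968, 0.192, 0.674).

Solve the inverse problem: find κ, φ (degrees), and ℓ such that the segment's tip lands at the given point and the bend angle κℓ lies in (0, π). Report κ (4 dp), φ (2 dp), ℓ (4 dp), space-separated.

0.9062 5.57 2.7418

ρ = √(x²+y²) = √(1.968² + 0.192²) = 1.97734
φ = atan2(y, x) mod 360° = atan2(0.192, 1.968) = 5.5722°
|p|² = ρ² + z² = 1.97734² + 0.674² = 4.36416
κ = 2ρ / |p|² = 2×1.97734 / 4.36416 = 0.90617
θ = 2·atan2(ρ, z) = 2·atan2(1.97734, 0.674) = 2.48457 rad
ℓ = θ/κ = 2.48457/0.90617 = 2.74183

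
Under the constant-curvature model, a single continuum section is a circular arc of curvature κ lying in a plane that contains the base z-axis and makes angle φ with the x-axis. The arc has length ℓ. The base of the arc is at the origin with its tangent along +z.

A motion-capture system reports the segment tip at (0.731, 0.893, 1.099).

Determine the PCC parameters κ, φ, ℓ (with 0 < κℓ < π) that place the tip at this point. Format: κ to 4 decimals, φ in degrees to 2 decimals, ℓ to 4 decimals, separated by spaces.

0.9088 50.70 1.7821

ρ = √(x²+y²) = √(0.731² + 0.893²) = 1.15404
φ = atan2(y, x) mod 360° = atan2(0.893, 0.731) = 50.6966°
|p|² = ρ² + z² = 1.15404² + 1.099² = 2.53961
κ = 2ρ / |p|² = 2×1.15404 / 2.53961 = 0.90883
θ = 2·atan2(ρ, z) = 2·atan2(1.15404, 1.099) = 1.61965 rad
ℓ = θ/κ = 1.61965/0.90883 = 1.78212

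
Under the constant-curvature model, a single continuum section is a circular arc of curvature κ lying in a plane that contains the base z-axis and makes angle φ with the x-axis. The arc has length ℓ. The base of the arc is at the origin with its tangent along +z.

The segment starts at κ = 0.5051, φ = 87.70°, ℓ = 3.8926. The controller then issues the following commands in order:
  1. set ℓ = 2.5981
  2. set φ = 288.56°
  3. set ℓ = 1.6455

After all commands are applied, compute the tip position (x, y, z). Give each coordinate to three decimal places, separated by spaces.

0.205 -0.612 1.462

initial: κ=0.5051, φ=87.70°, ℓ=3.8926
cmd 1: set ℓ=2.5981 → (κ,φ,ℓ)=(0.5051,87.70°,2.5981) → tip=(0.0591,1.4725,1.9140)
cmd 2: set φ=288.56° → (κ,φ,ℓ)=(0.5051,288.56°,2.5981) → tip=(0.4691,-1.3971,1.9140)
cmd 3: set ℓ=1.6455 → (κ,φ,ℓ)=(0.5051,288.56°,1.6455) → tip=(0.2054,-0.6118,1.4625)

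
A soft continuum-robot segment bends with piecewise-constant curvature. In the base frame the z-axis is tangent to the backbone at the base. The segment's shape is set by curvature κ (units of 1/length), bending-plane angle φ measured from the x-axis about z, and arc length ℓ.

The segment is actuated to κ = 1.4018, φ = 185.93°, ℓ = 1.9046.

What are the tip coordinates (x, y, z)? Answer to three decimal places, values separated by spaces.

-1.342 -0.139 0.324

θ = κ·ℓ = 1.4018 × 1.9046 = 2.66987 rad
ρ = (1 − cos θ)/κ = (1 − -0.89079)/1.4018 = 1.34883
z = sin θ / κ = 0.45442/1.4018 = 0.32417
x = ρ cos φ = 1.34883 × cos(185.93°) = -1.34161
y = ρ sin φ = 1.34883 × sin(185.93°) = -0.13935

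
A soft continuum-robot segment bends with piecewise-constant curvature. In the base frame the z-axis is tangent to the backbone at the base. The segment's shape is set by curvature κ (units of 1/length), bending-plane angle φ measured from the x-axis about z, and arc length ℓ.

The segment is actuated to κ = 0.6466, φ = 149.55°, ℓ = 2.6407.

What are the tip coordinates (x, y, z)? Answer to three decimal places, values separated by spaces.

-1.515 0.891 1.532

θ = κ·ℓ = 0.6466 × 2.6407 = 1.70748 rad
ρ = (1 − cos θ)/κ = (1 − -0.13626)/0.6466 = 1.75728
z = sin θ / κ = 0.99067/0.6466 = 1.53213
x = ρ cos φ = 1.75728 × cos(149.55°) = -1.51490
y = ρ sin φ = 1.75728 × sin(149.55°) = 0.89056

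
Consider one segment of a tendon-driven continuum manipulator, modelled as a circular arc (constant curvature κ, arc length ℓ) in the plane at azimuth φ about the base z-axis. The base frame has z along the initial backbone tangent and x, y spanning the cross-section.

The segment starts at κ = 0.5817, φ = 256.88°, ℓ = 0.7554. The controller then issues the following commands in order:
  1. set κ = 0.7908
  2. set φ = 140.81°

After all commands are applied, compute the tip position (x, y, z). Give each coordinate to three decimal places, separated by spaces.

initial: κ=0.5817, φ=256.88°, ℓ=0.7554
cmd 1: set κ=0.7908 → (κ,φ,ℓ)=(0.7908,256.88°,0.7554) → tip=(-0.0497,-0.2133,0.7113)
cmd 2: set φ=140.81° → (κ,φ,ℓ)=(0.7908,140.81°,0.7554) → tip=(-0.1697,0.1384,0.7113)

-0.170 0.138 0.711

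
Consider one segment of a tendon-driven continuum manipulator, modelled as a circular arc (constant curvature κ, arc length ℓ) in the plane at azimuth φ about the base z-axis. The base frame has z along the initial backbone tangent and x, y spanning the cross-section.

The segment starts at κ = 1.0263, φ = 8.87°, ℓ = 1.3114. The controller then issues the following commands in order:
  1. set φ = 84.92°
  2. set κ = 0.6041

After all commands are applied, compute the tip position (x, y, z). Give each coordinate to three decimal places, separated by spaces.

0.044 0.491 1.178

initial: κ=1.0263, φ=8.87°, ℓ=1.3114
cmd 1: set φ=84.92° → (κ,φ,ℓ)=(1.0263,84.92°,1.3114) → tip=(0.0670,0.7541,0.9498)
cmd 2: set κ=0.6041 → (κ,φ,ℓ)=(0.6041,84.92°,1.3114) → tip=(0.0436,0.4909,1.1785)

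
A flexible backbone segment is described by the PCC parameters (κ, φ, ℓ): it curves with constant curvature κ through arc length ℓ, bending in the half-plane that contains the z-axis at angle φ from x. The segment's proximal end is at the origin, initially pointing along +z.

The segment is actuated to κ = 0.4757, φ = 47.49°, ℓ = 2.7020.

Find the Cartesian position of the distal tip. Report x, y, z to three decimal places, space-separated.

1.020 1.113 2.017

θ = κ·ℓ = 0.4757 × 2.7020 = 1.28534 rad
ρ = (1 − cos θ)/κ = (1 − 0.28159)/0.4757 = 1.51021
z = sin θ / κ = 0.95953/0.4757 = 2.01710
x = ρ cos φ = 1.51021 × cos(47.49°) = 1.02048
y = ρ sin φ = 1.51021 × sin(47.49°) = 1.11326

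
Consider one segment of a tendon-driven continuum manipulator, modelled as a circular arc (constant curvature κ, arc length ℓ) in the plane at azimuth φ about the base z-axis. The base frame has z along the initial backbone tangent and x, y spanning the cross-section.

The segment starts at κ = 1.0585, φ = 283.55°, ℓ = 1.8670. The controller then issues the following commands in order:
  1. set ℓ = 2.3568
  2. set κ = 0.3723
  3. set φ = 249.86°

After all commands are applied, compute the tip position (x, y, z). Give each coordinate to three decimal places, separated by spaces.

-0.334 -0.910 2.066

initial: κ=1.0585, φ=283.55°, ℓ=1.8670
cmd 1: set ℓ=2.3568 → (κ,φ,ℓ)=(1.0585,283.55°,2.3568) → tip=(0.3980,-1.6513,0.5694)
cmd 2: set κ=0.3723 → (κ,φ,ℓ)=(0.3723,283.55°,2.3568) → tip=(0.2271,-0.9423,2.0658)
cmd 3: set φ=249.86° → (κ,φ,ℓ)=(0.3723,249.86°,2.3568) → tip=(-0.3337,-0.9100,2.0658)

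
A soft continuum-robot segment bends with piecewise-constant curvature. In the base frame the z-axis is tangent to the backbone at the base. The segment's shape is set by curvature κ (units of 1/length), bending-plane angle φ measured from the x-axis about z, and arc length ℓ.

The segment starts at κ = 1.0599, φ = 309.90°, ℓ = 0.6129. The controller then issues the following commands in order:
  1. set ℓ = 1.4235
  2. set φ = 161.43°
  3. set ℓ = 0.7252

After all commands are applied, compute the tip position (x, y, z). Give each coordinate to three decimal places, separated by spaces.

initial: κ=1.0599, φ=309.90°, ℓ=0.6129
cmd 1: set ℓ=1.4235 → (κ,φ,ℓ)=(1.0599,309.90°,1.4235) → tip=(0.5677,-0.6789,0.9417)
cmd 2: set φ=161.43° → (κ,φ,ℓ)=(1.0599,161.43°,1.4235) → tip=(-0.8389,0.2818,0.9417)
cmd 3: set ℓ=0.7252 → (κ,φ,ℓ)=(1.0599,161.43°,0.7252) → tip=(-0.2514,0.0845,0.6559)

-0.251 0.084 0.656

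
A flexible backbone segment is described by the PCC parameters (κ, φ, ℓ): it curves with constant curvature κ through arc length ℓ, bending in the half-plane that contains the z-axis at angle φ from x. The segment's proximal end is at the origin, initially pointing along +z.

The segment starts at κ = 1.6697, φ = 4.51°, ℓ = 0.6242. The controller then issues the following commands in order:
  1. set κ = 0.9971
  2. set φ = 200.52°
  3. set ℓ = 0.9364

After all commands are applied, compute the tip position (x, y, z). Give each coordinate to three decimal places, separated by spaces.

-0.381 -0.142 0.806

initial: κ=1.6697, φ=4.51°, ℓ=0.6242
cmd 1: set κ=0.9971 → (κ,φ,ℓ)=(0.9971,4.51°,0.6242) → tip=(0.1875,0.0148,0.5847)
cmd 2: set φ=200.52° → (κ,φ,ℓ)=(0.9971,200.52°,0.6242) → tip=(-0.1761,-0.0659,0.5847)
cmd 3: set ℓ=0.9364 → (κ,φ,ℓ)=(0.9971,200.52°,0.9364) → tip=(-0.3805,-0.1424,0.8062)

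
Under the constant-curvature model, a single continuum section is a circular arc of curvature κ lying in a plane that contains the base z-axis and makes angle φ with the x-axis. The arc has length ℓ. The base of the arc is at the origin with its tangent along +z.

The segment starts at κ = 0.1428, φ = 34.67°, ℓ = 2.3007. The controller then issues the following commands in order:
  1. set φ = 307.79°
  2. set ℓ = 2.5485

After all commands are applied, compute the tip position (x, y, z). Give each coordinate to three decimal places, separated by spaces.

0.281 -0.362 2.493

initial: κ=0.1428, φ=34.67°, ℓ=2.3007
cmd 1: set φ=307.79° → (κ,φ,ℓ)=(0.1428,307.79°,2.3007) → tip=(0.2295,-0.2960,2.2595)
cmd 2: set ℓ=2.5485 → (κ,φ,ℓ)=(0.1428,307.79°,2.5485) → tip=(0.2810,-0.3624,2.4926)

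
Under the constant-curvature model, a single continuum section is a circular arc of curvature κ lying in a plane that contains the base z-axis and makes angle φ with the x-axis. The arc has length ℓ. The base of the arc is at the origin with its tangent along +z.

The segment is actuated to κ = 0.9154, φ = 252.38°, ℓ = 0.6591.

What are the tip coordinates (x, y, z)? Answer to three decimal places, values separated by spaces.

-0.058 -0.184 0.620

θ = κ·ℓ = 0.9154 × 0.6591 = 0.60334 rad
ρ = (1 − cos θ)/κ = (1 − 0.82345)/0.9154 = 0.19287
z = sin θ / κ = 0.56740/0.9154 = 0.61983
x = ρ cos φ = 0.19287 × cos(252.38°) = -0.05838
y = ρ sin φ = 0.19287 × sin(252.38°) = -0.18382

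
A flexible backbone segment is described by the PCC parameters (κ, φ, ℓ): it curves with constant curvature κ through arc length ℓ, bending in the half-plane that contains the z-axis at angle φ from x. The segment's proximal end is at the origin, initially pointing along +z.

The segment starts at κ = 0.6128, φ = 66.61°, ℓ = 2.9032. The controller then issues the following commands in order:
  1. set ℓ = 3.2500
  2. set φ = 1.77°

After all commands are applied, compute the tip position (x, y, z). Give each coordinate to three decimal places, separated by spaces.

2.297 0.071 1.489

initial: κ=0.6128, φ=66.61°, ℓ=2.9032
cmd 1: set ℓ=3.2500 → (κ,φ,ℓ)=(0.6128,66.61°,3.2500) → tip=(0.9125,2.1096,1.4895)
cmd 2: set φ=1.77° → (κ,φ,ℓ)=(0.6128,1.77°,3.2500) → tip=(2.2974,0.0710,1.4895)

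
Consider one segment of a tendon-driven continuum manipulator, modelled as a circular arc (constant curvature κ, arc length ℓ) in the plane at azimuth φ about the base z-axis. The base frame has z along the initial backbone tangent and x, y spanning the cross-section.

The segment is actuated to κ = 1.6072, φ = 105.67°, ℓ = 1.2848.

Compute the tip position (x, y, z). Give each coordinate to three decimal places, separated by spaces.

θ = κ·ℓ = 1.6072 × 1.2848 = 2.06493 rad
ρ = (1 − cos θ)/κ = (1 − -0.47427)/1.6072 = 0.91729
z = sin θ / κ = 0.88038/1.6072 = 0.54777
x = ρ cos φ = 0.91729 × cos(105.67°) = -0.24776
y = ρ sin φ = 0.91729 × sin(105.67°) = 0.88320

-0.248 0.883 0.548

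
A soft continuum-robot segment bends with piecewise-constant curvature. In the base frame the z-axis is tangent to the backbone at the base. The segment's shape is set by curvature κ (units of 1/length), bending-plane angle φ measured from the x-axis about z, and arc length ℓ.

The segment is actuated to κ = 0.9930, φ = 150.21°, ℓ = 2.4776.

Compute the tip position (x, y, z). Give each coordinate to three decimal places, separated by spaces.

-1.553 0.889 0.634

θ = κ·ℓ = 0.9930 × 2.4776 = 2.46026 rad
ρ = (1 − cos θ)/κ = (1 − -0.77673)/0.9930 = 1.78926
z = sin θ / κ = 0.62983/0.9930 = 0.63427
x = ρ cos φ = 1.78926 × cos(150.21°) = -1.55281
y = ρ sin φ = 1.78926 × sin(150.21°) = 0.88894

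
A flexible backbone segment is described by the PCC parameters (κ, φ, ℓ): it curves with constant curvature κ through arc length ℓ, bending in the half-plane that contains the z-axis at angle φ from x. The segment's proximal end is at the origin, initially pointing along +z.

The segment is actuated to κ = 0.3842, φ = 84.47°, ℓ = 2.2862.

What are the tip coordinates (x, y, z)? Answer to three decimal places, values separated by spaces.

θ = κ·ℓ = 0.3842 × 2.2862 = 0.87836 rad
ρ = (1 − cos θ)/κ = (1 − 0.63842)/0.3842 = 0.94114
z = sin θ / κ = 0.76969/0.3842 = 2.00336
x = ρ cos φ = 0.94114 × cos(84.47°) = 0.09069
y = ρ sin φ = 0.94114 × sin(84.47°) = 0.93676

0.091 0.937 2.003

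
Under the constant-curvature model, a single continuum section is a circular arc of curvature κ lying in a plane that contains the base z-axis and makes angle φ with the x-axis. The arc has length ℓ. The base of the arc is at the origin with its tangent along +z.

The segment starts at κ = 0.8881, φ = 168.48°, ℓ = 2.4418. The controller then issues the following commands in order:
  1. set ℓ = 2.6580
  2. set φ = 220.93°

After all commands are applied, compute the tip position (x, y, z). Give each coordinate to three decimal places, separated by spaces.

initial: κ=0.8881, φ=168.48°, ℓ=2.4418
cmd 1: set ℓ=2.6580 → (κ,φ,ℓ)=(0.8881,168.48°,2.6580) → tip=(-1.8869,0.3846,0.7927)
cmd 2: set φ=220.93° → (κ,φ,ℓ)=(0.8881,220.93°,2.6580) → tip=(-1.4549,-1.2616,0.7927)

-1.455 -1.262 0.793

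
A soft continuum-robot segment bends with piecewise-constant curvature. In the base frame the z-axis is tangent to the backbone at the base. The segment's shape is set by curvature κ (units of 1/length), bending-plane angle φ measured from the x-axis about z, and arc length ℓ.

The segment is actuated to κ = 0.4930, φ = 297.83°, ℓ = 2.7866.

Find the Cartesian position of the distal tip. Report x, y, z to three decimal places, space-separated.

θ = κ·ℓ = 0.4930 × 2.7866 = 1.37379 rad
ρ = (1 − cos θ)/κ = (1 − 0.19573)/0.4930 = 1.63138
z = sin θ / κ = 0.98066/0.4930 = 1.98916
x = ρ cos φ = 1.63138 × cos(297.83°) = 0.76161
y = ρ sin φ = 1.63138 × sin(297.83°) = -1.44269

0.762 -1.443 1.989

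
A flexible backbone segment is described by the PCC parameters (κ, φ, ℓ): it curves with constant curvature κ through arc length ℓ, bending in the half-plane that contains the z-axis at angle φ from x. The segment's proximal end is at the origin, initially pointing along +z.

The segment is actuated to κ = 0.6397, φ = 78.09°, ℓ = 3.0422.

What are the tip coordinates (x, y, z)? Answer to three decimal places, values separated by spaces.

0.441 2.090 1.454

θ = κ·ℓ = 0.6397 × 3.0422 = 1.94610 rad
ρ = (1 − cos θ)/κ = (1 − -0.36655)/0.6397 = 2.13624
z = sin θ / κ = 0.93040/0.6397 = 1.45443
x = ρ cos φ = 2.13624 × cos(78.09°) = 0.44087
y = ρ sin φ = 2.13624 × sin(78.09°) = 2.09025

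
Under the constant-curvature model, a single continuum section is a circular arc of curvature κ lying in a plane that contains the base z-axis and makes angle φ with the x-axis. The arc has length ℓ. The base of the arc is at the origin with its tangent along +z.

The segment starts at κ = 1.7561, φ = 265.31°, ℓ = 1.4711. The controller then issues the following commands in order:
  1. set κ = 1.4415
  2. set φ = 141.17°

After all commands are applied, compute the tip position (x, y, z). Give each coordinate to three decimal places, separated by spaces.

initial: κ=1.7561, φ=265.31°, ℓ=1.4711
cmd 1: set κ=1.4415 → (κ,φ,ℓ)=(1.4415,265.31°,1.4711) → tip=(-0.0864,-1.0527,0.5915)
cmd 2: set φ=141.17° → (κ,φ,ℓ)=(1.4415,141.17°,1.4711) → tip=(-0.8228,0.6622,0.5915)

-0.823 0.662 0.591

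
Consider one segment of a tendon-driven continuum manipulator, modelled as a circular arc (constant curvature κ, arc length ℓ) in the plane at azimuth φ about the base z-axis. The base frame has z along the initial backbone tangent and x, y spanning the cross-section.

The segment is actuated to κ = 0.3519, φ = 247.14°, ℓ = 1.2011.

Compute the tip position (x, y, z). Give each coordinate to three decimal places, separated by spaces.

θ = κ·ℓ = 0.3519 × 1.2011 = 0.42267 rad
ρ = (1 − cos θ)/κ = (1 − 0.91200)/0.3519 = 0.25008
z = sin θ / κ = 0.41019/0.3519 = 1.16566
x = ρ cos φ = 0.25008 × cos(247.14°) = -0.09715
y = ρ sin φ = 0.25008 × sin(247.14°) = -0.23043

-0.097 -0.230 1.166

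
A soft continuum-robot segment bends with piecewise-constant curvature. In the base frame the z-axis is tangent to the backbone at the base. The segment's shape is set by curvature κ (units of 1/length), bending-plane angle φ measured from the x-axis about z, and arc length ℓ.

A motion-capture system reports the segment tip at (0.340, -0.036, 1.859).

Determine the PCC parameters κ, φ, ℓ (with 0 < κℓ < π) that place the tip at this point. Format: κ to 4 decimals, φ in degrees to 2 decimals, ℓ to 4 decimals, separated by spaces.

0.1914 353.96 1.9006

ρ = √(x²+y²) = √(0.340² + -0.036²) = 0.34190
φ = atan2(y, x) mod 360° = atan2(-0.036, 0.340) = 353.9559°
|p|² = ρ² + z² = 0.34190² + 1.859² = 3.57278
κ = 2ρ / |p|² = 2×0.34190 / 3.57278 = 0.19139
θ = 2·atan2(ρ, z) = 2·atan2(0.34190, 1.859) = 0.36377 rad
ℓ = θ/κ = 0.36377/0.19139 = 1.90064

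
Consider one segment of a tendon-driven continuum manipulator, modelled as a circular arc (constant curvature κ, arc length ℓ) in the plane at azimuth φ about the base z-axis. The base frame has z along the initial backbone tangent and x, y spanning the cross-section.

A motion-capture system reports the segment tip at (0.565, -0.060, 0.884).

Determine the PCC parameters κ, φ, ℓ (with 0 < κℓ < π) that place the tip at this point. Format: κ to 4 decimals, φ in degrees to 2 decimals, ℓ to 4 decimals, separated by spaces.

1.0290 353.94 1.1103

ρ = √(x²+y²) = √(0.565² + -0.060²) = 0.56818
φ = atan2(y, x) mod 360° = atan2(-0.060, 0.565) = 353.9382°
|p|² = ρ² + z² = 0.56818² + 0.884² = 1.10428
κ = 2ρ / |p|² = 2×0.56818 / 1.10428 = 1.02904
θ = 2·atan2(ρ, z) = 2·atan2(0.56818, 0.884) = 1.14250 rad
ℓ = θ/κ = 1.14250/1.02904 = 1.11025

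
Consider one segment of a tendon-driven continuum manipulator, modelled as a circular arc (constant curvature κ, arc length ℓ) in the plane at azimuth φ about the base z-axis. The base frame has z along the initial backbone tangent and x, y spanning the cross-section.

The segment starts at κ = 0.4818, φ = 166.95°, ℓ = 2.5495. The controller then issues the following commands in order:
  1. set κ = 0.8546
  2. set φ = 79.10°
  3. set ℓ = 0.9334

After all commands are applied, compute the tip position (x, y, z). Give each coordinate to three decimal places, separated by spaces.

0.067 0.347 0.838

initial: κ=0.4818, φ=166.95°, ℓ=2.5495
cmd 1: set κ=0.8546 → (κ,φ,ℓ)=(0.8546,166.95°,2.5495) → tip=(-1.7911,0.4151,0.9604)
cmd 2: set φ=79.10° → (κ,φ,ℓ)=(0.8546,79.10°,2.5495) → tip=(0.3477,1.8054,0.9604)
cmd 3: set ℓ=0.9334 → (κ,φ,ℓ)=(0.8546,79.10°,0.9334) → tip=(0.0667,0.3466,0.8375)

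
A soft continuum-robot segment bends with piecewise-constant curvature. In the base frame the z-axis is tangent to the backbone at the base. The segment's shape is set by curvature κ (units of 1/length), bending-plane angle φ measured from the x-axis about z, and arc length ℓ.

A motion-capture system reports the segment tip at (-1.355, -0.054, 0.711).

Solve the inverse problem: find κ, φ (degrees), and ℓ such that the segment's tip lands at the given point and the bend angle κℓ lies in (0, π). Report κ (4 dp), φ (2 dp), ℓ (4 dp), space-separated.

ρ = √(x²+y²) = √(-1.355² + -0.054²) = 1.35608
φ = atan2(y, x) mod 360° = atan2(-0.054, -1.355) = 182.2822°
|p|² = ρ² + z² = 1.35608² + 0.711² = 2.34446
κ = 2ρ / |p|² = 2×1.35608 / 2.34446 = 1.15683
θ = 2·atan2(ρ, z) = 2·atan2(1.35608, 0.711) = 2.17579 rad
ℓ = θ/κ = 2.17579/1.15683 = 1.88081

1.1568 182.28 1.8808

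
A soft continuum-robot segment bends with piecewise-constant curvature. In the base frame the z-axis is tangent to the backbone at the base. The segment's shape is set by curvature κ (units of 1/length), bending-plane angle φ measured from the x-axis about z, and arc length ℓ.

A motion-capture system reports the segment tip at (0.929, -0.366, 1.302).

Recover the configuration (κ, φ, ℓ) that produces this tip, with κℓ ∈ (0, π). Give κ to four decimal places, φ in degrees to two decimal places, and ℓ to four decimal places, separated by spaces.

ρ = √(x²+y²) = √(0.929² + -0.366²) = 0.99850
φ = atan2(y, x) mod 360° = atan2(-0.366, 0.929) = 338.4969°
|p|² = ρ² + z² = 0.99850² + 1.302² = 2.69220
κ = 2ρ / |p|² = 2×0.99850 / 2.69220 = 0.74177
θ = 2·atan2(ρ, z) = 2·atan2(0.99850, 1.302) = 1.30845 rad
ℓ = θ/κ = 1.30845/0.74177 = 1.76396

0.7418 338.50 1.7640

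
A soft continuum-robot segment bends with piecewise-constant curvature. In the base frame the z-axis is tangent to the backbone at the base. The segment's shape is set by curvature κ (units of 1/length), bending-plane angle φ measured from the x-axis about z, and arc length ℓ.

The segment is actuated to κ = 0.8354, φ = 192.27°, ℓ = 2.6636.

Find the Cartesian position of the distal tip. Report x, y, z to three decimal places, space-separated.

-1.882 -0.409 0.950

θ = κ·ℓ = 0.8354 × 2.6636 = 2.22517 rad
ρ = (1 − cos θ)/κ = (1 − -0.60866)/0.8354 = 1.92562
z = sin θ / κ = 0.79343/0.8354 = 0.94976
x = ρ cos φ = 1.92562 × cos(192.27°) = -1.88163
y = ρ sin φ = 1.92562 × sin(192.27°) = -0.40923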